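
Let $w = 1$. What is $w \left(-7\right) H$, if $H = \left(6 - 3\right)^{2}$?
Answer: $-63$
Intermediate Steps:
$H = 9$ ($H = 3^{2} = 9$)
$w \left(-7\right) H = 1 \left(-7\right) 9 = \left(-7\right) 9 = -63$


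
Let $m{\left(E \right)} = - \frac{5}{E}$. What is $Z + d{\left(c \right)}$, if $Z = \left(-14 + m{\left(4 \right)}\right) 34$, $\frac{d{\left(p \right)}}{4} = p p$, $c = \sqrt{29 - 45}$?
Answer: $- \frac{1165}{2} \approx -582.5$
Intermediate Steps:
$c = 4 i$ ($c = \sqrt{29 - 45} = \sqrt{-16} = 4 i \approx 4.0 i$)
$d{\left(p \right)} = 4 p^{2}$ ($d{\left(p \right)} = 4 p p = 4 p^{2}$)
$Z = - \frac{1037}{2}$ ($Z = \left(-14 - \frac{5}{4}\right) 34 = \left(- \frac{61}{4}\right) 34 = - \frac{1037}{2} \approx -518.5$)
$Z + d{\left(c \right)} = - \frac{1037}{2} + 4 \left(4 i\right)^{2} = - \frac{1037}{2} + 4 \left(-16\right) = - \frac{1037}{2} - 64 = - \frac{1165}{2}$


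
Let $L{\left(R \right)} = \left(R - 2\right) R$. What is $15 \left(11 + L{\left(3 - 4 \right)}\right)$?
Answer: $210$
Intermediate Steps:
$L{\left(R \right)} = R \left(-2 + R\right)$ ($L{\left(R \right)} = \left(-2 + R\right) R = R \left(-2 + R\right)$)
$15 \left(11 + L{\left(3 - 4 \right)}\right) = 15 \left(11 + \left(3 - 4\right) \left(-2 + \left(3 - 4\right)\right)\right) = 15 \left(11 - \left(-2 - 1\right)\right) = 15 \left(11 - -3\right) = 15 \left(11 + 3\right) = 15 \cdot 14 = 210$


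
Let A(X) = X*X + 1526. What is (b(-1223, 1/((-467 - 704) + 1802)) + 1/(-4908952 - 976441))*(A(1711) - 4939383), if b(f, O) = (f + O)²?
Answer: -7046194470040433320701216/2343333962273 ≈ -3.0069e+12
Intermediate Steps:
A(X) = 1526 + X² (A(X) = X² + 1526 = 1526 + X²)
b(f, O) = (O + f)²
(b(-1223, 1/((-467 - 704) + 1802)) + 1/(-4908952 - 976441))*(A(1711) - 4939383) = ((1/((-467 - 704) + 1802) - 1223)² + 1/(-4908952 - 976441))*((1526 + 1711²) - 4939383) = ((1/(-1171 + 1802) - 1223)² + 1/(-5885393))*((1526 + 2927521) - 4939383) = ((1/631 - 1223)² - 1/5885393)*(2929047 - 4939383) = ((1/631 - 1223)² - 1/5885393)*(-2010336) = ((-771712/631)² - 1/5885393)*(-2010336) = (595539410944/398161 - 1/5885393)*(-2010336) = (3504983480393542831/2343333962273)*(-2010336) = -7046194470040433320701216/2343333962273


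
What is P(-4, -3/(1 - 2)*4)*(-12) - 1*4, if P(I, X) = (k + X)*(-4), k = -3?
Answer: 428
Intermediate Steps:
P(I, X) = 12 - 4*X (P(I, X) = (-3 + X)*(-4) = 12 - 4*X)
P(-4, -3/(1 - 2)*4)*(-12) - 1*4 = (12 - 4*(-3/(1 - 2))*4)*(-12) - 1*4 = (12 - 4*(-3/(-1))*4)*(-12) - 4 = (12 - 4*(-3*(-1))*4)*(-12) - 4 = (12 - 12*4)*(-12) - 4 = (12 - 4*12)*(-12) - 4 = (12 - 48)*(-12) - 4 = -36*(-12) - 4 = 432 - 4 = 428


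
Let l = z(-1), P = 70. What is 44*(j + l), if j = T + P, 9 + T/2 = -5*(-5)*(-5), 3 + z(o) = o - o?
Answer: -8844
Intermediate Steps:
z(o) = -3 (z(o) = -3 + (o - o) = -3 + 0 = -3)
T = -268 (T = -18 + 2*(-5*(-5)*(-5)) = -18 + 2*(25*(-5)) = -18 + 2*(-125) = -18 - 250 = -268)
l = -3
j = -198 (j = -268 + 70 = -198)
44*(j + l) = 44*(-198 - 3) = 44*(-201) = -8844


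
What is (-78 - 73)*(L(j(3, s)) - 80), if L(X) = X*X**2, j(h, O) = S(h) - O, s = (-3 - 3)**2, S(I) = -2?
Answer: 8297752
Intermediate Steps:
s = 36 (s = (-6)**2 = 36)
j(h, O) = -2 - O
L(X) = X**3
(-78 - 73)*(L(j(3, s)) - 80) = (-78 - 73)*((-2 - 1*36)**3 - 80) = -151*((-2 - 36)**3 - 80) = -151*((-38)**3 - 80) = -151*(-54872 - 80) = -151*(-54952) = 8297752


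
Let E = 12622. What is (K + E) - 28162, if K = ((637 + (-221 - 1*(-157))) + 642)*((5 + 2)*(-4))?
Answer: -49560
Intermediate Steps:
K = -34020 (K = ((637 + (-221 + 157)) + 642)*(7*(-4)) = ((637 - 64) + 642)*(-28) = (573 + 642)*(-28) = 1215*(-28) = -34020)
(K + E) - 28162 = (-34020 + 12622) - 28162 = -21398 - 28162 = -49560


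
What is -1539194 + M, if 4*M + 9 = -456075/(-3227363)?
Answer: -4967544912970/3227363 ≈ -1.5392e+6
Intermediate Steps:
M = -7147548/3227363 (M = -9/4 + (-456075/(-3227363))/4 = -9/4 + (-456075*(-1/3227363))/4 = -9/4 + (¼)*(456075/3227363) = -9/4 + 456075/12909452 = -7147548/3227363 ≈ -2.2147)
-1539194 + M = -1539194 - 7147548/3227363 = -4967544912970/3227363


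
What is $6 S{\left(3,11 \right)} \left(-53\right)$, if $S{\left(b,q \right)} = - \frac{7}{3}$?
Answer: $742$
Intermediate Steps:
$S{\left(b,q \right)} = - \frac{7}{3}$ ($S{\left(b,q \right)} = \left(-7\right) \frac{1}{3} = - \frac{7}{3}$)
$6 S{\left(3,11 \right)} \left(-53\right) = 6 \left(- \frac{7}{3}\right) \left(-53\right) = \left(-14\right) \left(-53\right) = 742$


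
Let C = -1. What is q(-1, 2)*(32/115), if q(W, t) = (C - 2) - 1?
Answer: -128/115 ≈ -1.1130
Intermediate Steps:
q(W, t) = -4 (q(W, t) = (-1 - 2) - 1 = -3 - 1 = -4)
q(-1, 2)*(32/115) = -128/115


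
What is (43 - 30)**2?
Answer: 169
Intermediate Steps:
(43 - 30)**2 = 13**2 = 169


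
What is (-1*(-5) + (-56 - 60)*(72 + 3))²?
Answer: 75603025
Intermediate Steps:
(-1*(-5) + (-56 - 60)*(72 + 3))² = (5 - 116*75)² = (5 - 8700)² = (-8695)² = 75603025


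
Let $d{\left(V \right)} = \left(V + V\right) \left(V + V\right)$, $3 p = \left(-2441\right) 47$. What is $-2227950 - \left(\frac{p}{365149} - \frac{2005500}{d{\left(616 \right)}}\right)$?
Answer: $- \frac{132300022114466609}{59381990976} \approx -2.2279 \cdot 10^{6}$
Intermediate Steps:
$p = - \frac{114727}{3}$ ($p = \frac{\left(-2441\right) 47}{3} = \frac{1}{3} \left(-114727\right) = - \frac{114727}{3} \approx -38242.0$)
$d{\left(V \right)} = 4 V^{2}$ ($d{\left(V \right)} = 2 V 2 V = 4 V^{2}$)
$-2227950 - \left(\frac{p}{365149} - \frac{2005500}{d{\left(616 \right)}}\right) = -2227950 - \left(- \frac{114727}{3 \cdot 365149} - \frac{2005500}{4 \cdot 616^{2}}\right) = -2227950 - \left(\left(- \frac{114727}{3}\right) \frac{1}{365149} - \frac{2005500}{4 \cdot 379456}\right) = -2227950 - \left(- \frac{114727}{1095447} - \frac{2005500}{1517824}\right) = -2227950 - \left(- \frac{114727}{1095447} - \frac{71625}{54208}\right) = -2227950 - - \frac{84680512591}{59381990976} = -2227950 + \frac{84680512591}{59381990976} = - \frac{132300022114466609}{59381990976}$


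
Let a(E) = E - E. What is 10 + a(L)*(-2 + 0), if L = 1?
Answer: 10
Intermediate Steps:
a(E) = 0
10 + a(L)*(-2 + 0) = 10 + 0*(-2 + 0) = 10 + 0*(-2) = 10 + 0 = 10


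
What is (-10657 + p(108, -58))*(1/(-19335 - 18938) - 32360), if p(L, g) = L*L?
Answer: -1247183880967/38273 ≈ -3.2587e+7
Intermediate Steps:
p(L, g) = L²
(-10657 + p(108, -58))*(1/(-19335 - 18938) - 32360) = (-10657 + 108²)*(1/(-19335 - 18938) - 32360) = (-10657 + 11664)*(1/(-38273) - 32360) = 1007*(-1/38273 - 32360) = 1007*(-1238514281/38273) = -1247183880967/38273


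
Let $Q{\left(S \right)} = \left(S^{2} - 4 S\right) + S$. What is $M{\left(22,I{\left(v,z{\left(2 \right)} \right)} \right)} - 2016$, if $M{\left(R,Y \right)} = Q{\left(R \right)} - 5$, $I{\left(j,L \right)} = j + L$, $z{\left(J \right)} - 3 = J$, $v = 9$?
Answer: $-1603$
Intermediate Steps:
$z{\left(J \right)} = 3 + J$
$Q{\left(S \right)} = S^{2} - 3 S$
$I{\left(j,L \right)} = L + j$
$M{\left(R,Y \right)} = -5 + R \left(-3 + R\right)$ ($M{\left(R,Y \right)} = R \left(-3 + R\right) - 5 = -5 + R \left(-3 + R\right)$)
$M{\left(22,I{\left(v,z{\left(2 \right)} \right)} \right)} - 2016 = \left(-5 + 22 \left(-3 + 22\right)\right) - 2016 = \left(-5 + 22 \cdot 19\right) - 2016 = \left(-5 + 418\right) - 2016 = 413 - 2016 = -1603$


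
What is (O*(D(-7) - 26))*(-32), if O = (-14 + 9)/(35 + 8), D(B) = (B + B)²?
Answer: 27200/43 ≈ 632.56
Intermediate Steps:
D(B) = 4*B² (D(B) = (2*B)² = 4*B²)
O = -5/43 ≈ -0.11628
(O*(D(-7) - 26))*(-32) = -5*(4*(-7)² - 26)/43*(-32) = -5*(4*49 - 26)/43*(-32) = -5*(196 - 26)/43*(-32) = -5/43*170*(-32) = -850/43*(-32) = 27200/43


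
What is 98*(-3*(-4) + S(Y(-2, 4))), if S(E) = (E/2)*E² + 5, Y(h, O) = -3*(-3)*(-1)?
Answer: -34055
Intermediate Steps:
Y(h, O) = -9 (Y(h, O) = 9*(-1) = -9)
S(E) = 5 + E³/2 (S(E) = (E*(½))*E² + 5 = (E/2)*E² + 5 = E³/2 + 5 = 5 + E³/2)
98*(-3*(-4) + S(Y(-2, 4))) = 98*(-3*(-4) + (5 + (½)*(-9)³)) = 98*(12 + (5 + (½)*(-729))) = 98*(12 + (5 - 729/2)) = 98*(12 - 719/2) = 98*(-695/2) = -34055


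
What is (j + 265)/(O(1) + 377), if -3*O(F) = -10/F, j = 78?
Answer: 147/163 ≈ 0.90184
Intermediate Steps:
O(F) = 10/(3*F) (O(F) = -(-10)/(3*F) = 10/(3*F))
(j + 265)/(O(1) + 377) = (78 + 265)/((10/3)/1 + 377) = 343/((10/3)*1 + 377) = 343/(10/3 + 377) = 343/(1141/3) = 343*(3/1141) = 147/163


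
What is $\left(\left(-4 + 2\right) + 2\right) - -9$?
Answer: $9$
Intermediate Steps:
$\left(\left(-4 + 2\right) + 2\right) - -9 = \left(-2 + 2\right) + 9 = 0 + 9 = 9$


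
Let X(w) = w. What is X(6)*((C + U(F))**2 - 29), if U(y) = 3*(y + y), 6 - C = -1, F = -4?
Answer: 1560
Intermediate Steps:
C = 7 (C = 6 - 1*(-1) = 6 + 1 = 7)
U(y) = 6*y (U(y) = 3*(2*y) = 6*y)
X(6)*((C + U(F))**2 - 29) = 6*((7 + 6*(-4))**2 - 29) = 6*((7 - 24)**2 - 29) = 6*((-17)**2 - 29) = 6*(289 - 29) = 6*260 = 1560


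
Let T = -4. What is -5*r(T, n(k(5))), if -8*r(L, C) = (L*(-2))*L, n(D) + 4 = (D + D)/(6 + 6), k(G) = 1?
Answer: -20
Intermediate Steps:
n(D) = -4 + D/6 (n(D) = -4 + (D + D)/(6 + 6) = -4 + (2*D)/12 = -4 + (2*D)*(1/12) = -4 + D/6)
r(L, C) = L**2/4 (r(L, C) = -L*(-2)*L/8 = -(-2*L)*L/8 = -(-1)*L**2/4 = L**2/4)
-5*r(T, n(k(5))) = -5*(-4)**2/4 = -5*16/4 = -5*4 = -20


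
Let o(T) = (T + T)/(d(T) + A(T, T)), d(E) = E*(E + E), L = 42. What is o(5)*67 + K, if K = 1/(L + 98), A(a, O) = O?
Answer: 18771/1540 ≈ 12.189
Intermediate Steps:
K = 1/140 (K = 1/(42 + 98) = 1/140 ≈ 0.0071429)
d(E) = 2*E² (d(E) = E*(2*E) = 2*E²)
o(T) = 2*T/(T + 2*T²) (o(T) = (T + T)/(2*T² + T) = (2*T)/(T + 2*T²) = 2*T/(T + 2*T²))
o(5)*67 + K = (2/(1 + 2*5))*67 + 1/140 = (2/(1 + 10))*67 + 1/140 = (2/11)*67 + 1/140 = 134/11 + 1/140 = 18771/1540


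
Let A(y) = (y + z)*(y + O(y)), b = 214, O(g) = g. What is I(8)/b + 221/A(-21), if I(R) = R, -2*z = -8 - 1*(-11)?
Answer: 27427/101115 ≈ 0.27125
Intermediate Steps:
z = -3/2 (z = -(-8 - 1*(-11))/2 = -(-8 + 11)/2 = -½*3 = -3/2 ≈ -1.5000)
A(y) = 2*y*(-3/2 + y) (A(y) = (y - 3/2)*(y + y) = (-3/2 + y)*(2*y) = 2*y*(-3/2 + y))
I(8)/b + 221/A(-21) = 8/214 + 221/((-21*(-3 + 2*(-21)))) = 8*(1/214) + 221/((-21*(-3 - 42))) = 4/107 + 221/((-21*(-45))) = 4/107 + 221/945 = 27427/101115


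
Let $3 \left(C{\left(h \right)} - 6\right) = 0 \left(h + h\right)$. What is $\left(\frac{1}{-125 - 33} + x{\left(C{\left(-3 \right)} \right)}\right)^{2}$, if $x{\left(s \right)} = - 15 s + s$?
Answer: $\frac{176172529}{24964} \approx 7057.1$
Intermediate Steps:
$C{\left(h \right)} = 6$ ($C{\left(h \right)} = 6 + \frac{0 \left(h + h\right)}{3} = 6 + \frac{0 \cdot 2 h}{3} = 6 + \frac{1}{3} \cdot 0 = 6 + 0 = 6$)
$x{\left(s \right)} = - 14 s$
$\left(\frac{1}{-125 - 33} + x{\left(C{\left(-3 \right)} \right)}\right)^{2} = \left(\frac{1}{-125 - 33} - 84\right)^{2} = \left(\frac{1}{-158} - 84\right)^{2} = \left(- \frac{1}{158} - 84\right)^{2} = \left(- \frac{13273}{158}\right)^{2} = \frac{176172529}{24964}$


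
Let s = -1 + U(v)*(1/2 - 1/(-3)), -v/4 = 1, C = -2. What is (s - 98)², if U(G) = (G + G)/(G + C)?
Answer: 776161/81 ≈ 9582.2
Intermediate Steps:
v = -4 (v = -4*1 = -4)
U(G) = 2*G/(-2 + G) (U(G) = (G + G)/(G - 2) = (2*G)/(-2 + G) = 2*G/(-2 + G))
s = ⅑ (s = -1 + (2*(-4)/(-2 - 4))*(1/2 - 1/(-3)) = -1 + (2*(-4)/(-6))*(1*(½) - 1*(-⅓)) = -1 + (2*(-4)*(-⅙))*(½ + ⅓) = -1 + (4/3)*(⅚) = -1 + 10/9 = ⅑ ≈ 0.11111)
(s - 98)² = (⅑ - 98)² = (-881/9)² = 776161/81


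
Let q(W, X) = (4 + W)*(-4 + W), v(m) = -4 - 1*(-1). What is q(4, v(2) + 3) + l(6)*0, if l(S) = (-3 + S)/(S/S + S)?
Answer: 0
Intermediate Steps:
v(m) = -3 (v(m) = -4 + 1 = -3)
q(W, X) = (-4 + W)*(4 + W)
l(S) = (-3 + S)/(1 + S)
q(4, v(2) + 3) + l(6)*0 = (-16 + 4²) + ((-3 + 6)/(1 + 6))*0 = (-16 + 16) + (3/7)*0 = 0 + ((⅐)*3)*0 = 0 + (3/7)*0 = 0 + 0 = 0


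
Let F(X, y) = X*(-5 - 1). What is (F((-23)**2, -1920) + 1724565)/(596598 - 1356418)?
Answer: -1721391/759820 ≈ -2.2655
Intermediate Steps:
F(X, y) = -6*X (F(X, y) = X*(-6) = -6*X)
(F((-23)**2, -1920) + 1724565)/(596598 - 1356418) = (-6*(-23)**2 + 1724565)/(596598 - 1356418) = (-6*529 + 1724565)/(-759820) = (-3174 + 1724565)*(-1/759820) = 1721391*(-1/759820) = -1721391/759820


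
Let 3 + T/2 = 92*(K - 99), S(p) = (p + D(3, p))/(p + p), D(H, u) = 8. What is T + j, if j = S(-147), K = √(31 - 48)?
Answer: -5357129/294 + 184*I*√17 ≈ -18222.0 + 758.65*I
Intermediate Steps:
S(p) = (8 + p)/(2*p) (S(p) = (p + 8)/(p + p) = (8 + p)/((2*p)) = (8 + p)*(1/(2*p)) = (8 + p)/(2*p))
K = I*√17 (K = √(-17) = I*√17 ≈ 4.1231*I)
j = 139/294 (j = (½)*(8 - 147)/(-147) = (½)*(-1/147)*(-139) = 139/294 ≈ 0.47279)
T = -18222 + 184*I*√17 (T = -6 + 2*(92*(I*√17 - 99)) = -6 + 2*(92*(-99 + I*√17)) = -6 + 2*(-9108 + 92*I*√17) = -6 + (-18216 + 184*I*√17) = -18222 + 184*I*√17 ≈ -18222.0 + 758.65*I)
T + j = (-18222 + 184*I*√17) + 139/294 = -5357129/294 + 184*I*√17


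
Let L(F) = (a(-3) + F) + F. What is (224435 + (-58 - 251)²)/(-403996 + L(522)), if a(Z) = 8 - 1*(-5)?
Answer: -319916/402939 ≈ -0.79396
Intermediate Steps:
a(Z) = 13 (a(Z) = 8 + 5 = 13)
L(F) = 13 + 2*F (L(F) = (13 + F) + F = 13 + 2*F)
(224435 + (-58 - 251)²)/(-403996 + L(522)) = (224435 + (-58 - 251)²)/(-403996 + (13 + 2*522)) = (224435 + (-309)²)/(-403996 + (13 + 1044)) = (224435 + 95481)/(-403996 + 1057) = 319916/(-402939) = 319916*(-1/402939) = -319916/402939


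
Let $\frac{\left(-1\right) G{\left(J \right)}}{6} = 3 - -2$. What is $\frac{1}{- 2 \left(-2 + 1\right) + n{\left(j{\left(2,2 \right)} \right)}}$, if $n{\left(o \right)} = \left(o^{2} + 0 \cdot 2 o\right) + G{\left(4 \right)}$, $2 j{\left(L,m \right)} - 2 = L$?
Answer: $- \frac{1}{24} \approx -0.041667$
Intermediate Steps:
$G{\left(J \right)} = -30$ ($G{\left(J \right)} = - 6 \left(3 - -2\right) = - 6 \left(3 + 2\right) = \left(-6\right) 5 = -30$)
$j{\left(L,m \right)} = 1 + \frac{L}{2}$
$n{\left(o \right)} = -30 + o^{2}$ ($n{\left(o \right)} = \left(o^{2} + 0 \cdot 2 o\right) - 30 = \left(o^{2} + 0 o\right) - 30 = \left(o^{2} + 0\right) - 30 = o^{2} - 30 = -30 + o^{2}$)
$\frac{1}{- 2 \left(-2 + 1\right) + n{\left(j{\left(2,2 \right)} \right)}} = \frac{1}{- 2 \left(-2 + 1\right) - \left(30 - \left(1 + \frac{1}{2} \cdot 2\right)^{2}\right)} = \frac{1}{\left(-2\right) \left(-1\right) - \left(30 - \left(1 + 1\right)^{2}\right)} = \frac{1}{2 - \left(30 - 2^{2}\right)} = \frac{1}{2 + \left(-30 + 4\right)} = \frac{1}{2 - 26} = \frac{1}{-24} = - \frac{1}{24}$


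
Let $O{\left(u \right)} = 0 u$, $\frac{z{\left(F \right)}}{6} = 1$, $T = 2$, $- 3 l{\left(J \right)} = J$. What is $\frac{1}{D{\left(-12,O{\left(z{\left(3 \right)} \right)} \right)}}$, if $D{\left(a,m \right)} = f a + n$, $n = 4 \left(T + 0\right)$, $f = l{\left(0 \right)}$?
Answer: $\frac{1}{8} \approx 0.125$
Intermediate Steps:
$l{\left(J \right)} = - \frac{J}{3}$
$f = 0$ ($f = \left(- \frac{1}{3}\right) 0 = 0$)
$z{\left(F \right)} = 6$ ($z{\left(F \right)} = 6 \cdot 1 = 6$)
$O{\left(u \right)} = 0$
$n = 8$ ($n = 4 \left(2 + 0\right) = 4 \cdot 2 = 8$)
$D{\left(a,m \right)} = 8$ ($D{\left(a,m \right)} = 0 a + 8 = 0 + 8 = 8$)
$\frac{1}{D{\left(-12,O{\left(z{\left(3 \right)} \right)} \right)}} = \frac{1}{8}$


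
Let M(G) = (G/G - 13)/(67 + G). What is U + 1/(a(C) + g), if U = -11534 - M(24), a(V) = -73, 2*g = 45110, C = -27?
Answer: -23596702433/2045862 ≈ -11534.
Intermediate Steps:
g = 22555 (g = (½)*45110 = 22555)
M(G) = -12/(67 + G) (M(G) = (1 - 13)/(67 + G) = -12/(67 + G))
U = -1049582/91 (U = -11534 - (-12)/(67 + 24) = -11534 - (-12)/91 = -11534 - 1*(-12/91) = -11534 + 12/91 = -1049582/91 ≈ -11534.)
U + 1/(a(C) + g) = -1049582/91 + 1/(-73 + 22555) = -1049582/91 + 1/22482 = -23596702433/2045862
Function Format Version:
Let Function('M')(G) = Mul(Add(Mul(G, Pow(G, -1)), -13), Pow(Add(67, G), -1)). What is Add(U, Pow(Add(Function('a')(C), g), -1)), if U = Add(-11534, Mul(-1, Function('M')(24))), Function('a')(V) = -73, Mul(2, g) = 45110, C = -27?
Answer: Rational(-23596702433, 2045862) ≈ -11534.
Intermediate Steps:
g = 22555 (g = Mul(Rational(1, 2), 45110) = 22555)
Function('M')(G) = Mul(-12, Pow(Add(67, G), -1)) (Function('M')(G) = Mul(Add(1, -13), Pow(Add(67, G), -1)) = Mul(-12, Pow(Add(67, G), -1)))
U = Rational(-1049582, 91) (U = Add(-11534, Mul(-1, Mul(-12, Pow(Add(67, 24), -1)))) = Add(-11534, Mul(-1, Mul(-12, Pow(91, -1)))) = Add(-11534, Mul(-1, Mul(-12, Rational(1, 91)))) = Add(-11534, Mul(-1, Rational(-12, 91))) = Add(-11534, Rational(12, 91)) = Rational(-1049582, 91) ≈ -11534.)
Add(U, Pow(Add(Function('a')(C), g), -1)) = Add(Rational(-1049582, 91), Pow(Add(-73, 22555), -1)) = Add(Rational(-1049582, 91), Pow(22482, -1)) = Add(Rational(-1049582, 91), Rational(1, 22482)) = Rational(-23596702433, 2045862)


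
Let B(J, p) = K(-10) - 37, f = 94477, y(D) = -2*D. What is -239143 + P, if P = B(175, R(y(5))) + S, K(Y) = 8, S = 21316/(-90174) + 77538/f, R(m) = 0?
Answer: -1018794771974888/4259684499 ≈ -2.3917e+5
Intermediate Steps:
S = 2489019940/4259684499 (S = 21316/(-90174) + 77538/94477 = 21316*(-1/90174) + 77538*(1/94477) = -10658/45087 + 77538/94477 = 2489019940/4259684499 ≈ 0.58432)
B(J, p) = -29 (B(J, p) = 8 - 37 = -29)
P = -121041830531/4259684499 (P = -29 + 2489019940/4259684499 = -121041830531/4259684499 ≈ -28.416)
-239143 + P = -239143 - 121041830531/4259684499 = -1018794771974888/4259684499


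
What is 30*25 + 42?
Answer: 792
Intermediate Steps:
30*25 + 42 = 750 + 42 = 792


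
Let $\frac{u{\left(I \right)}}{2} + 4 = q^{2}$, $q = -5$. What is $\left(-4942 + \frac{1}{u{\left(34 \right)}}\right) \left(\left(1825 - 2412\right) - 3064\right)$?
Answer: $\frac{252604171}{14} \approx 1.8043 \cdot 10^{7}$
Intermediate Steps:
$u{\left(I \right)} = 42$ ($u{\left(I \right)} = -8 + 2 \left(-5\right)^{2} = -8 + 2 \cdot 25 = -8 + 50 = 42$)
$\left(-4942 + \frac{1}{u{\left(34 \right)}}\right) \left(\left(1825 - 2412\right) - 3064\right) = \left(-4942 + \frac{1}{42}\right) \left(\left(1825 - 2412\right) - 3064\right) = - \frac{207563 \left(-587 - 3064\right)}{42} = \left(- \frac{207563}{42}\right) \left(-3651\right) = \frac{252604171}{14}$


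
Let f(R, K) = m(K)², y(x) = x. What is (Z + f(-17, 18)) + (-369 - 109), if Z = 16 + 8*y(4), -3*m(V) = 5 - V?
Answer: -3701/9 ≈ -411.22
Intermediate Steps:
m(V) = -5/3 + V/3 (m(V) = -(5 - V)/3 = -5/3 + V/3)
Z = 48 (Z = 16 + 8*4 = 16 + 32 = 48)
f(R, K) = (-5/3 + K/3)²
(Z + f(-17, 18)) + (-369 - 109) = (48 + (-5 + 18)²/9) + (-369 - 109) = (48 + (⅑)*13²) - 478 = (48 + (⅑)*169) - 478 = (48 + 169/9) - 478 = 601/9 - 478 = -3701/9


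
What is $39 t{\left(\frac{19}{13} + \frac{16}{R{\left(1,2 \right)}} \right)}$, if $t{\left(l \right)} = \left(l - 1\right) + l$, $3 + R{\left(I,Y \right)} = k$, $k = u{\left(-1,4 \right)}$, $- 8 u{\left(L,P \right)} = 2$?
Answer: $-309$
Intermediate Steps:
$u{\left(L,P \right)} = - \frac{1}{4}$ ($u{\left(L,P \right)} = \left(- \frac{1}{8}\right) 2 = - \frac{1}{4}$)
$k = - \frac{1}{4} \approx -0.25$
$R{\left(I,Y \right)} = - \frac{13}{4}$ ($R{\left(I,Y \right)} = -3 - \frac{1}{4} = - \frac{13}{4}$)
$t{\left(l \right)} = -1 + 2 l$ ($t{\left(l \right)} = \left(-1 + l\right) + l = -1 + 2 l$)
$39 t{\left(\frac{19}{13} + \frac{16}{R{\left(1,2 \right)}} \right)} = 39 \left(-1 + 2 \left(\frac{19}{13} + \frac{16}{- \frac{13}{4}}\right)\right) = 39 \left(-1 + 2 \left(19 \cdot \frac{1}{13} + 16 \left(- \frac{4}{13}\right)\right)\right) = 39 \left(-1 + 2 \left(\frac{19}{13} - \frac{64}{13}\right)\right) = 39 \left(-1 + 2 \left(- \frac{45}{13}\right)\right) = 39 \left(-1 - \frac{90}{13}\right) = 39 \left(- \frac{103}{13}\right) = -309$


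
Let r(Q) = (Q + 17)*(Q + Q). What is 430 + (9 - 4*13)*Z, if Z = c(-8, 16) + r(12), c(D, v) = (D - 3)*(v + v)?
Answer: -14362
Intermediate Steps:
r(Q) = 2*Q*(17 + Q) (r(Q) = (17 + Q)*(2*Q) = 2*Q*(17 + Q))
c(D, v) = 2*v*(-3 + D) (c(D, v) = (-3 + D)*(2*v) = 2*v*(-3 + D))
Z = 344 (Z = 2*16*(-3 - 8) + 2*12*(17 + 12) = 2*16*(-11) + 2*12*29 = -352 + 696 = 344)
430 + (9 - 4*13)*Z = 430 + (9 - 4*13)*344 = 430 + (9 - 52)*344 = 430 - 43*344 = 430 - 14792 = -14362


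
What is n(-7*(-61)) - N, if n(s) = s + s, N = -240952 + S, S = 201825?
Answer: 39981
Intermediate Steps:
N = -39127 (N = -240952 + 201825 = -39127)
n(s) = 2*s
n(-7*(-61)) - N = 2*(-7*(-61)) - 1*(-39127) = 2*427 + 39127 = 854 + 39127 = 39981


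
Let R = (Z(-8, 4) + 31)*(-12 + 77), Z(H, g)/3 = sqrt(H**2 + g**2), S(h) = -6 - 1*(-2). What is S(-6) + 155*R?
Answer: 312321 + 120900*sqrt(5) ≈ 5.8266e+5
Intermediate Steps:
S(h) = -4 (S(h) = -6 + 2 = -4)
Z(H, g) = 3*sqrt(H**2 + g**2)
R = 2015 + 780*sqrt(5) (R = (3*sqrt((-8)**2 + 4**2) + 31)*(-12 + 77) = (3*sqrt(64 + 16) + 31)*65 = (3*sqrt(80) + 31)*65 = (3*(4*sqrt(5)) + 31)*65 = (12*sqrt(5) + 31)*65 = (31 + 12*sqrt(5))*65 = 2015 + 780*sqrt(5) ≈ 3759.1)
S(-6) + 155*R = -4 + 155*(2015 + 780*sqrt(5)) = -4 + (312325 + 120900*sqrt(5)) = 312321 + 120900*sqrt(5)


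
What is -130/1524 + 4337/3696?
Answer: 170253/156464 ≈ 1.0881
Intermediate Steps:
-130/1524 + 4337/3696 = -130*1/1524 + 4337*(1/3696) = -65/762 + 4337/3696 = 170253/156464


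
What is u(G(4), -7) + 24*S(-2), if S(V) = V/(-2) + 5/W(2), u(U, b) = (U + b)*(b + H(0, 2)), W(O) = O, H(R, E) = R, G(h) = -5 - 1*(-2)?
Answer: 154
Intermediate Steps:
G(h) = -3 (G(h) = -5 + 2 = -3)
u(U, b) = b*(U + b) (u(U, b) = (U + b)*(b + 0) = (U + b)*b = b*(U + b))
S(V) = 5/2 - V/2 (S(V) = V/(-2) + 5/2 = V*(-½) + 5*(½) = -V/2 + 5/2 = 5/2 - V/2)
u(G(4), -7) + 24*S(-2) = -7*(-3 - 7) + 24*(5/2 - ½*(-2)) = -7*(-10) + 24*(5/2 + 1) = 70 + 24*(7/2) = 70 + 84 = 154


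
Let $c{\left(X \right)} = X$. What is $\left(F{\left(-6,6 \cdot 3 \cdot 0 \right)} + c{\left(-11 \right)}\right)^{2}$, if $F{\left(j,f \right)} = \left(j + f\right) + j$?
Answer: $529$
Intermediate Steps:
$F{\left(j,f \right)} = f + 2 j$ ($F{\left(j,f \right)} = \left(f + j\right) + j = f + 2 j$)
$\left(F{\left(-6,6 \cdot 3 \cdot 0 \right)} + c{\left(-11 \right)}\right)^{2} = \left(\left(6 \cdot 3 \cdot 0 + 2 \left(-6\right)\right) - 11\right)^{2} = \left(\left(18 \cdot 0 - 12\right) - 11\right)^{2} = \left(\left(0 - 12\right) - 11\right)^{2} = \left(-12 - 11\right)^{2} = \left(-23\right)^{2} = 529$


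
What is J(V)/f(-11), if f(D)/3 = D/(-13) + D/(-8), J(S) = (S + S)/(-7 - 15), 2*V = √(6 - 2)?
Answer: -104/7623 ≈ -0.013643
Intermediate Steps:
V = 1 (V = √(6 - 2)/2 = √4/2 = (½)*2 = 1)
J(S) = -S/11 (J(S) = (2*S)/(-22) = (2*S)*(-1/22) = -S/11)
f(D) = -63*D/104 (f(D) = 3*(D/(-13) + D/(-8)) = 3*(D*(-1/13) + D*(-⅛)) = 3*(-D/13 - D/8) = 3*(-21*D/104) = -63*D/104)
J(V)/f(-11) = (-1/11*1)/((-63/104*(-11))) = -1/(11*693/104) = -1/11*104/693 = -104/7623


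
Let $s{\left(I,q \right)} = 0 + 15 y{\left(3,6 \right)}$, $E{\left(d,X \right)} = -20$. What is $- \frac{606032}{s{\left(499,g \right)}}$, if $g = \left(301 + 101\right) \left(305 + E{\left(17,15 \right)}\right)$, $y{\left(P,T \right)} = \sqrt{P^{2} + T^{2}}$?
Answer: $- \frac{606032 \sqrt{5}}{225} \approx -6022.8$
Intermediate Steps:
$g = 114570$ ($g = \left(301 + 101\right) \left(305 - 20\right) = 402 \cdot 285 = 114570$)
$s{\left(I,q \right)} = 45 \sqrt{5}$ ($s{\left(I,q \right)} = 0 + 15 \sqrt{3^{2} + 6^{2}} = 0 + 15 \sqrt{9 + 36} = 0 + 15 \sqrt{45} = 0 + 15 \cdot 3 \sqrt{5} = 0 + 45 \sqrt{5} = 45 \sqrt{5}$)
$- \frac{606032}{s{\left(499,g \right)}} = - \frac{606032}{45 \sqrt{5}} = - 606032 \frac{\sqrt{5}}{225} = - \frac{606032 \sqrt{5}}{225}$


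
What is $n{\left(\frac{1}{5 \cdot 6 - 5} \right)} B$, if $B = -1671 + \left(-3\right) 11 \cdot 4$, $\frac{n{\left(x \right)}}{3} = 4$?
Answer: $-21636$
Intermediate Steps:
$n{\left(x \right)} = 12$ ($n{\left(x \right)} = 3 \cdot 4 = 12$)
$B = -1803$ ($B = -1671 - 132 = -1803$)
$n{\left(\frac{1}{5 \cdot 6 - 5} \right)} B = 12 \left(-1803\right) = -21636$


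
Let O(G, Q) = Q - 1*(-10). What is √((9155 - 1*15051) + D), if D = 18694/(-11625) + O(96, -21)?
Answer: I*√31939719585/2325 ≈ 76.867*I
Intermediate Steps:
O(G, Q) = 10 + Q (O(G, Q) = Q + 10 = 10 + Q)
D = -146569/11625 (D = 18694/(-11625) + (10 - 21) = 18694*(-1/11625) - 11 = -18694/11625 - 11 = -146569/11625 ≈ -12.608)
√((9155 - 1*15051) + D) = √((9155 - 1*15051) - 146569/11625) = √((9155 - 15051) - 146569/11625) = √(-5896 - 146569/11625) = √(-68687569/11625) = I*√31939719585/2325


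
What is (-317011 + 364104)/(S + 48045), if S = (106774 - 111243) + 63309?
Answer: 47093/106885 ≈ 0.44060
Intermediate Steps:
S = 58840 (S = -4469 + 63309 = 58840)
(-317011 + 364104)/(S + 48045) = (-317011 + 364104)/(58840 + 48045) = 47093/106885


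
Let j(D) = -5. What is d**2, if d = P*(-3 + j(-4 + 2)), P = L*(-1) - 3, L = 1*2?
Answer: 1600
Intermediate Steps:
L = 2
P = -5 (P = 2*(-1) - 3 = -2 - 3 = -5)
d = 40 (d = -5*(-3 - 5) = -5*(-8) = 40)
d**2 = 40**2 = 1600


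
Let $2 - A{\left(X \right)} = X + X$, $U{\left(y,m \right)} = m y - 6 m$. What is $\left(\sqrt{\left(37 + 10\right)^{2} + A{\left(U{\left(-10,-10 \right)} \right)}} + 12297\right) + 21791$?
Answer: $34088 + \sqrt{1891} \approx 34132.0$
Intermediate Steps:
$U{\left(y,m \right)} = - 6 m + m y$
$A{\left(X \right)} = 2 - 2 X$ ($A{\left(X \right)} = 2 - \left(X + X\right) = 2 - 2 X$)
$\left(\sqrt{\left(37 + 10\right)^{2} + A{\left(U{\left(-10,-10 \right)} \right)}} + 12297\right) + 21791 = \left(\sqrt{\left(37 + 10\right)^{2} + \left(2 - 2 \left(- 10 \left(-6 - 10\right)\right)\right)} + 12297\right) + 21791 = \left(\sqrt{47^{2} + \left(2 - 2 \left(\left(-10\right) \left(-16\right)\right)\right)} + 12297\right) + 21791 = \left(\sqrt{2209 + \left(2 - 320\right)} + 12297\right) + 21791 = \left(\sqrt{2209 - 318} + 12297\right) + 21791 = \left(\sqrt{1891} + 12297\right) + 21791 = \left(12297 + \sqrt{1891}\right) + 21791 = 34088 + \sqrt{1891}$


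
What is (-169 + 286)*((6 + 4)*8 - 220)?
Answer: -16380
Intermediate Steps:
(-169 + 286)*((6 + 4)*8 - 220) = 117*(10*8 - 220) = 117*(80 - 220) = 117*(-140) = -16380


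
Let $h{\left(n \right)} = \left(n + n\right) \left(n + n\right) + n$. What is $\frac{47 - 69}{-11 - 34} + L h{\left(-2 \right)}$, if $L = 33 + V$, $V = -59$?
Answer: $- \frac{16358}{45} \approx -363.51$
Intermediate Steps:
$L = -26$ ($L = 33 - 59 = -26$)
$h{\left(n \right)} = n + 4 n^{2}$ ($h{\left(n \right)} = 2 n 2 n + n = 4 n^{2} + n = n + 4 n^{2}$)
$\frac{47 - 69}{-11 - 34} + L h{\left(-2 \right)} = \frac{47 - 69}{-11 - 34} - 26 \left(- 2 \left(1 + 4 \left(-2\right)\right)\right) = - \frac{22}{-45} - 26 \left(- 2 \left(1 - 8\right)\right) = \left(-22\right) \left(- \frac{1}{45}\right) - 26 \left(\left(-2\right) \left(-7\right)\right) = \frac{22}{45} - 364 = - \frac{16358}{45}$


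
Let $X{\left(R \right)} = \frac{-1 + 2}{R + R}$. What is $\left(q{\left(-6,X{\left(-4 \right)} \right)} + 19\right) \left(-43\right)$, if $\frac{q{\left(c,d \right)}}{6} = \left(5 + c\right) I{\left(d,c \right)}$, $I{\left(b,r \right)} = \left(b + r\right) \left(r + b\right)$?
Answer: $\frac{283585}{32} \approx 8862.0$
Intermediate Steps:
$X{\left(R \right)} = \frac{1}{2 R}$ ($X{\left(R \right)} = 1 \frac{1}{2 R} = \frac{1}{2 R}$)
$I{\left(b,r \right)} = \left(b + r\right)^{2}$ ($I{\left(b,r \right)} = \left(b + r\right) \left(b + r\right) = \left(b + r\right)^{2}$)
$q{\left(c,d \right)} = 6 \left(c + d\right)^{2} \left(5 + c\right)$ ($q{\left(c,d \right)} = 6 \left(5 + c\right) \left(d + c\right)^{2} = 6 \left(5 + c\right) \left(c + d\right)^{2} = 6 \left(c + d\right)^{2} \left(5 + c\right)$)
$\left(q{\left(-6,X{\left(-4 \right)} \right)} + 19\right) \left(-43\right) = \left(6 \left(-6 + \frac{1}{2 \left(-4\right)}\right)^{2} \left(5 - 6\right) + 19\right) \left(-43\right) = \left(6 \left(-6 + \frac{1}{2} \left(- \frac{1}{4}\right)\right)^{2} \left(-1\right) + 19\right) \left(-43\right) = \left(6 \left(-6 - \frac{1}{8}\right)^{2} \left(-1\right) + 19\right) \left(-43\right) = \left(6 \left(- \frac{49}{8}\right)^{2} \left(-1\right) + 19\right) \left(-43\right) = \left(6 \cdot \frac{2401}{64} \left(-1\right) + 19\right) \left(-43\right) = \left(- \frac{7203}{32} + 19\right) \left(-43\right) = \left(- \frac{6595}{32}\right) \left(-43\right) = \frac{283585}{32}$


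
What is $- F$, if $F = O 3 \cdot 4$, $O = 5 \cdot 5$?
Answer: $-300$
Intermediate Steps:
$O = 25$
$F = 300$ ($F = 25 \cdot 3 \cdot 4 = 75 \cdot 4 = 300$)
$- F = \left(-1\right) 300 = -300$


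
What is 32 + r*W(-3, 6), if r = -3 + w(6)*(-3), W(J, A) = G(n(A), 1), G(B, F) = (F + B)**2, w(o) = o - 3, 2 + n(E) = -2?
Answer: -76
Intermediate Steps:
n(E) = -4 (n(E) = -2 - 2 = -4)
w(o) = -3 + o
G(B, F) = (B + F)**2
W(J, A) = 9 (W(J, A) = (-4 + 1)**2 = (-3)**2 = 9)
r = -12 (r = -3 + (-3 + 6)*(-3) = -3 + 3*(-3) = -3 - 9 = -12)
32 + r*W(-3, 6) = 32 - 12*9 = 32 - 108 = -76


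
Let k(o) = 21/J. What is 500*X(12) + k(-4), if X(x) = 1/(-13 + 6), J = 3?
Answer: -451/7 ≈ -64.429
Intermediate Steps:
X(x) = -1/7 (X(x) = 1/(-7) = -1/7)
k(o) = 7 (k(o) = 21/3 = 21*(1/3) = 7)
500*X(12) + k(-4) = 500*(-1/7) + 7 = -500/7 + 7 = -451/7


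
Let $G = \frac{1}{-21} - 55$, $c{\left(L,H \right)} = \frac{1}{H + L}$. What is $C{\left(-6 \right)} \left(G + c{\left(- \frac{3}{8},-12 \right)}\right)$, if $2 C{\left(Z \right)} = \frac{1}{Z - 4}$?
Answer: $\frac{9551}{3465} \approx 2.7564$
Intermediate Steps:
$C{\left(Z \right)} = \frac{1}{2 \left(-4 + Z\right)}$ ($C{\left(Z \right)} = \frac{1}{2 \left(Z - 4\right)} = \frac{1}{2 \left(-4 + Z\right)}$)
$G = - \frac{1156}{21}$ ($G = - \frac{1}{21} - 55 = - \frac{1156}{21} \approx -55.048$)
$C{\left(-6 \right)} \left(G + c{\left(- \frac{3}{8},-12 \right)}\right) = \frac{1}{2 \left(-4 - 6\right)} \left(- \frac{1156}{21} + \frac{1}{-12 - \frac{3}{8}}\right) = \frac{1}{2 \left(-10\right)} \left(- \frac{1156}{21} + \frac{1}{-12 - \frac{3}{8}}\right) = \frac{1}{2} \left(- \frac{1}{10}\right) \left(- \frac{1156}{21} + \frac{1}{-12 - \frac{3}{8}}\right) = - \frac{- \frac{1156}{21} + \frac{1}{- \frac{99}{8}}}{20} = - \frac{- \frac{1156}{21} - \frac{8}{99}}{20} = \left(- \frac{1}{20}\right) \left(- \frac{38204}{693}\right) = \frac{9551}{3465}$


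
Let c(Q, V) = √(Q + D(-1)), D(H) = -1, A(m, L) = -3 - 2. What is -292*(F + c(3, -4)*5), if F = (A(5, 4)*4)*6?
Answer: 35040 - 1460*√2 ≈ 32975.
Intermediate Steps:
A(m, L) = -5
c(Q, V) = √(-1 + Q) (c(Q, V) = √(Q - 1) = √(-1 + Q))
F = -120 (F = -5*4*6 = -20*6 = -120)
-292*(F + c(3, -4)*5) = -292*(-120 + √(-1 + 3)*5) = -292*(-120 + √2*5) = -292*(-120 + 5*√2) = 35040 - 1460*√2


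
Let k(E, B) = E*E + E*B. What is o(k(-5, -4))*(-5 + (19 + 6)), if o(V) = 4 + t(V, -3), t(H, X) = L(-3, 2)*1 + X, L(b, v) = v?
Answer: 60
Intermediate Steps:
k(E, B) = E**2 + B*E
t(H, X) = 2 + X (t(H, X) = 2*1 + X = 2 + X)
o(V) = 3 (o(V) = 4 + (2 - 3) = 4 - 1 = 3)
o(k(-5, -4))*(-5 + (19 + 6)) = 3*(-5 + (19 + 6)) = 3*(-5 + 25) = 3*20 = 60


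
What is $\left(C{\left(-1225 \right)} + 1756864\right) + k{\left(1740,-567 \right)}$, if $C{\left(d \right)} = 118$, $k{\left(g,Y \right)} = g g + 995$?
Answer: $4785577$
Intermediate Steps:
$k{\left(g,Y \right)} = 995 + g^{2}$ ($k{\left(g,Y \right)} = g^{2} + 995 = 995 + g^{2}$)
$\left(C{\left(-1225 \right)} + 1756864\right) + k{\left(1740,-567 \right)} = \left(118 + 1756864\right) + \left(995 + 1740^{2}\right) = 1756982 + \left(995 + 3027600\right) = 1756982 + 3028595 = 4785577$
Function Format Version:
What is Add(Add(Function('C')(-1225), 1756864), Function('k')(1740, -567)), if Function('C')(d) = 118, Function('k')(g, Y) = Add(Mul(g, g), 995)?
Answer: 4785577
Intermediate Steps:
Function('k')(g, Y) = Add(995, Pow(g, 2)) (Function('k')(g, Y) = Add(Pow(g, 2), 995) = Add(995, Pow(g, 2)))
Add(Add(Function('C')(-1225), 1756864), Function('k')(1740, -567)) = Add(Add(118, 1756864), Add(995, Pow(1740, 2))) = Add(1756982, Add(995, 3027600)) = Add(1756982, 3028595) = 4785577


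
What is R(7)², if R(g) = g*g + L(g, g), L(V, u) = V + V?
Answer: 3969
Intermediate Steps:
L(V, u) = 2*V
R(g) = g² + 2*g (R(g) = g*g + 2*g = g² + 2*g)
R(7)² = (7*(2 + 7))² = (7*9)² = 63² = 3969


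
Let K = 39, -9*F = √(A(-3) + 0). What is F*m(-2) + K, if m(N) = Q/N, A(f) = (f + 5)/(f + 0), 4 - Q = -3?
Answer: 39 + 7*I*√6/54 ≈ 39.0 + 0.31753*I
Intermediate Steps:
Q = 7 (Q = 4 - 1*(-3) = 4 + 3 = 7)
A(f) = (5 + f)/f
F = -I*√6/27 (F = -√((5 - 3)/(-3) + 0)/9 = -√(-⅓*2 + 0)/9 = -√(-⅔ + 0)/9 = -I*√6/27 ≈ -0.090722*I)
m(N) = 7/N
F*m(-2) + K = (-I*√6/27)*(7/(-2)) + 39 = (-I*√6/27)*(7*(-½)) + 39 = -I*√6/27*(-7/2) + 39 = 7*I*√6/54 + 39 = 39 + 7*I*√6/54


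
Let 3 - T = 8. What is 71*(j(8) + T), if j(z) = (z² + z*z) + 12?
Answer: 9585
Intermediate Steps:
T = -5 (T = 3 - 1*8 = 3 - 8 = -5)
j(z) = 12 + 2*z² (j(z) = (z² + z²) + 12 = 2*z² + 12 = 12 + 2*z²)
71*(j(8) + T) = 71*((12 + 2*8²) - 5) = 71*((12 + 2*64) - 5) = 71*((12 + 128) - 5) = 71*(140 - 5) = 71*135 = 9585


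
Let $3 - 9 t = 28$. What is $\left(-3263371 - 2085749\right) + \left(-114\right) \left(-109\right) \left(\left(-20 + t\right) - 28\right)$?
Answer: $- \frac{17940254}{3} \approx -5.9801 \cdot 10^{6}$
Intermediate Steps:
$t = - \frac{25}{9}$ ($t = \frac{1}{3} - \frac{28}{9} = - \frac{25}{9} \approx -2.7778$)
$\left(-3263371 - 2085749\right) + \left(-114\right) \left(-109\right) \left(\left(-20 + t\right) - 28\right) = \left(-3263371 - 2085749\right) + \left(-114\right) \left(-109\right) \left(\left(-20 - \frac{25}{9}\right) - 28\right) = -5349120 + 12426 \left(- \frac{205}{9} - 28\right) = -5349120 + 12426 \left(- \frac{457}{9}\right) = -5349120 - \frac{1892894}{3} = - \frac{17940254}{3}$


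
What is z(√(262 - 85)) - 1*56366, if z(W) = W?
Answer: -56366 + √177 ≈ -56353.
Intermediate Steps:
z(√(262 - 85)) - 1*56366 = √(262 - 85) - 1*56366 = √177 - 56366 = -56366 + √177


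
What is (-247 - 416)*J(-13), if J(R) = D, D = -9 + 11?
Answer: -1326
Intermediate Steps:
D = 2
J(R) = 2
(-247 - 416)*J(-13) = (-247 - 416)*2 = -663*2 = -1326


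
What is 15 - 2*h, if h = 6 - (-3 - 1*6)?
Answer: -15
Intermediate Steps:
h = 15 (h = 6 - (-3 - 6) = 6 - 1*(-9) = 6 + 9 = 15)
15 - 2*h = 15 - 2*15 = 15 - 30 = -15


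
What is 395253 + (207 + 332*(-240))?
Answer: 315780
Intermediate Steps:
395253 + (207 + 332*(-240)) = 395253 + (207 - 79680) = 395253 - 79473 = 315780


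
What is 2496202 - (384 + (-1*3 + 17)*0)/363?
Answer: 302040314/121 ≈ 2.4962e+6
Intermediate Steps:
2496202 - (384 + (-1*3 + 17)*0)/363 = 2496202 - (384 + (-3 + 17)*0)/363 = 2496202 - (384 + 14*0)/363 = 2496202 - (384 + 0)/363 = 2496202 - 384/363 = 2496202 - 1*128/121 = 2496202 - 128/121 = 302040314/121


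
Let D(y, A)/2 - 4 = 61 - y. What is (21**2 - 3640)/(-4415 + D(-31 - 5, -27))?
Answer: 3199/4213 ≈ 0.75932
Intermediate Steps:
D(y, A) = 130 - 2*y (D(y, A) = 8 + 2*(61 - y) = 8 + (122 - 2*y) = 130 - 2*y)
(21**2 - 3640)/(-4415 + D(-31 - 5, -27)) = (21**2 - 3640)/(-4415 + (130 - 2*(-31 - 5))) = (441 - 3640)/(-4415 + (130 - 2*(-36))) = -3199/(-4415 + (130 + 72)) = -3199/(-4415 + 202) = -3199/(-4213) = -3199*(-1/4213) = 3199/4213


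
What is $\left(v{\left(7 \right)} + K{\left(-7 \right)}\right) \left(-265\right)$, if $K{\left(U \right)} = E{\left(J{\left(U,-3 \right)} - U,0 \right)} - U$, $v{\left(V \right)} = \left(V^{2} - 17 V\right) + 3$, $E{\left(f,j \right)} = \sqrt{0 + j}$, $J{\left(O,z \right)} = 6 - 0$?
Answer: $15900$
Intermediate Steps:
$J{\left(O,z \right)} = 6$ ($J{\left(O,z \right)} = 6 + 0 = 6$)
$E{\left(f,j \right)} = \sqrt{j}$
$v{\left(V \right)} = 3 + V^{2} - 17 V$
$K{\left(U \right)} = - U$ ($K{\left(U \right)} = \sqrt{0} - U = 0 - U = - U$)
$\left(v{\left(7 \right)} + K{\left(-7 \right)}\right) \left(-265\right) = \left(\left(3 + 7^{2} - 119\right) - -7\right) \left(-265\right) = \left(\left(3 + 49 - 119\right) + 7\right) \left(-265\right) = \left(-67 + 7\right) \left(-265\right) = \left(-60\right) \left(-265\right) = 15900$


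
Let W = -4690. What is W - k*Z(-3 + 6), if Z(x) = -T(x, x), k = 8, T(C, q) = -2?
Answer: -4706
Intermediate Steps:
Z(x) = 2 (Z(x) = -1*(-2) = 2)
W - k*Z(-3 + 6) = -4690 - 8*2 = -4690 - 1*16 = -4690 - 16 = -4706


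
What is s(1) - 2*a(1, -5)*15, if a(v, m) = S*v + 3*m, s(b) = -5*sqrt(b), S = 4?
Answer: 325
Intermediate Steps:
a(v, m) = 3*m + 4*v (a(v, m) = 4*v + 3*m = 3*m + 4*v)
s(1) - 2*a(1, -5)*15 = -5*sqrt(1) - 2*(3*(-5) + 4*1)*15 = -5*1 - 2*(-15 + 4)*15 = -5 - 2*(-11)*15 = -5 + 22*15 = -5 + 330 = 325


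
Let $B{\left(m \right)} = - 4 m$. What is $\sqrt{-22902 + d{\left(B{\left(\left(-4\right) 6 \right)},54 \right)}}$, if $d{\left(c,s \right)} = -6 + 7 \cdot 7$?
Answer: $i \sqrt{22859} \approx 151.19 i$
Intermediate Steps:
$d{\left(c,s \right)} = 43$ ($d{\left(c,s \right)} = -6 + 49 = 43$)
$\sqrt{-22902 + d{\left(B{\left(\left(-4\right) 6 \right)},54 \right)}} = \sqrt{-22902 + 43} = \sqrt{-22859} = i \sqrt{22859}$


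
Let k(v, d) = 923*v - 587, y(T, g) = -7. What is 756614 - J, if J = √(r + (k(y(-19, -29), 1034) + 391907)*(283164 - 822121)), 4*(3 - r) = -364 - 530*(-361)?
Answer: 756614 - I*√829689999206/2 ≈ 7.5661e+5 - 4.5544e+5*I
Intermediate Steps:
k(v, d) = -587 + 923*v
r = -95477/2 (r = 3 - (-364 - 530*(-361))/4 = 3 - (-364 + 191330)/4 = 3 - ¼*190966 = 3 - 95483/2 = -95477/2 ≈ -47739.)
J = I*√829689999206/2 (J = √(-95477/2 + ((-587 + 923*(-7)) + 391907)*(283164 - 822121)) = √(-95477/2 + ((-587 - 6461) + 391907)*(-538957)) = √(-95477/2 + (-7048 + 391907)*(-538957)) = √(-95477/2 + 384859*(-538957)) = √(-95477/2 - 207422452063) = √(-414844999603/2) = I*√829689999206/2 ≈ 4.5544e+5*I)
756614 - J = 756614 - I*√829689999206/2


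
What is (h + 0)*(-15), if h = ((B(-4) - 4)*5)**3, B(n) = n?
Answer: 960000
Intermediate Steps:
h = -64000 (h = ((-4 - 4)*5)**3 = (-8*5)**3 = (-40)**3 = -64000)
(h + 0)*(-15) = (-64000 + 0)*(-15) = -64000*(-15) = 960000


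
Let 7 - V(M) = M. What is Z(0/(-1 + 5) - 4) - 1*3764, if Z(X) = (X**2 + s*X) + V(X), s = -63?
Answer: -3485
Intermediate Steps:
V(M) = 7 - M
Z(X) = 7 + X**2 - 64*X (Z(X) = (X**2 - 63*X) + (7 - X) = 7 + X**2 - 64*X)
Z(0/(-1 + 5) - 4) - 1*3764 = (7 + (0/(-1 + 5) - 4)**2 - 64*(0/(-1 + 5) - 4)) - 1*3764 = (7 + (0/4 - 4)**2 - 64*(0/4 - 4)) - 3764 = (7 + (0*(1/4) - 4)**2 - 64*(0*(1/4) - 4)) - 3764 = (7 + (0 - 4)**2 - 64*(0 - 4)) - 3764 = (7 + (-4)**2 - 64*(-4)) - 3764 = (7 + 16 + 256) - 3764 = 279 - 3764 = -3485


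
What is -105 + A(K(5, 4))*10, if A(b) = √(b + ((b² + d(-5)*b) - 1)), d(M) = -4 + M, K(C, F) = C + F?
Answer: -105 + 20*√2 ≈ -76.716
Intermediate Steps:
A(b) = √(-1 + b² - 8*b) (A(b) = √(b + ((b² + (-4 - 5)*b) - 1)) = √(b + ((b² - 9*b) - 1)) = √(b + (-1 + b² - 9*b)) = √(-1 + b² - 8*b))
-105 + A(K(5, 4))*10 = -105 + √(-1 + (5 + 4)² - 8*(5 + 4))*10 = -105 + √(-1 + 9² - 8*9)*10 = -105 + √(-1 + 81 - 72)*10 = -105 + √8*10 = -105 + (2*√2)*10 = -105 + 20*√2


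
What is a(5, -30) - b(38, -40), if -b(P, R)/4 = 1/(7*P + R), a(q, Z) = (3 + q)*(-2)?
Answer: -1806/113 ≈ -15.982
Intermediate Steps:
a(q, Z) = -6 - 2*q
b(P, R) = -4/(R + 7*P) (b(P, R) = -4/(7*P + R) = -4/(R + 7*P))
a(5, -30) - b(38, -40) = (-6 - 2*5) - (-4)/(-40 + 7*38) = (-6 - 10) - (-4)/(-40 + 266) = -16 - (-4)/226 = -16 - 1*(-2/113) = -16 + 2/113 = -1806/113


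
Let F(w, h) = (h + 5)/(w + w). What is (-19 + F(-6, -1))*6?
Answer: -116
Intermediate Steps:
F(w, h) = (5 + h)/(2*w) (F(w, h) = (5 + h)/((2*w)) = (5 + h)*(1/(2*w)) = (5 + h)/(2*w))
(-19 + F(-6, -1))*6 = (-19 + (1/2)*(5 - 1)/(-6))*6 = (-19 + (1/2)*(-1/6)*4)*6 = (-19 - 1/3)*6 = -58/3*6 = -116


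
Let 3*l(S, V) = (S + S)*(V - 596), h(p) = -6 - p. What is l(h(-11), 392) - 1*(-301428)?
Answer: 300748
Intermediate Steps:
l(S, V) = 2*S*(-596 + V)/3 (l(S, V) = ((S + S)*(V - 596))/3 = ((2*S)*(-596 + V))/3 = (2*S*(-596 + V))/3 = 2*S*(-596 + V)/3)
l(h(-11), 392) - 1*(-301428) = 2*(-6 - 1*(-11))*(-596 + 392)/3 - 1*(-301428) = (⅔)*(-6 + 11)*(-204) + 301428 = (⅔)*5*(-204) + 301428 = -680 + 301428 = 300748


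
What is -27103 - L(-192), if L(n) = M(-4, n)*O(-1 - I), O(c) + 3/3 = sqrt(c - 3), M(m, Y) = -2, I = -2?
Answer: -27105 + 2*I*sqrt(2) ≈ -27105.0 + 2.8284*I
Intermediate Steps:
O(c) = -1 + sqrt(-3 + c) (O(c) = -1 + sqrt(c - 3) = -1 + sqrt(-3 + c))
L(n) = 2 - 2*I*sqrt(2) (L(n) = -2*(-1 + sqrt(-3 + (-1 - 1*(-2)))) = -2*(-1 + sqrt(-3 + (-1 + 2))) = -2*(-1 + sqrt(-3 + 1)) = -2*(-1 + sqrt(-2)) = -2*(-1 + I*sqrt(2)) = 2 - 2*I*sqrt(2))
-27103 - L(-192) = -27103 - (2 - 2*I*sqrt(2)) = -27103 + (-2 + 2*I*sqrt(2)) = -27105 + 2*I*sqrt(2)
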